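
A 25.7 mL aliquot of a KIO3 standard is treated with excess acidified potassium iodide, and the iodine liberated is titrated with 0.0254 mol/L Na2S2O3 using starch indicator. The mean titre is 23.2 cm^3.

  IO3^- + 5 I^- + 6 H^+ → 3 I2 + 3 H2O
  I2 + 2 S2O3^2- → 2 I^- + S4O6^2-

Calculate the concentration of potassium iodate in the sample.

n(S2O3^2-) = 0.0232 × 0.0254 = 5.89 × 10^-4 mol
n(I2) = n(S2O3^2-)/2 = 2.95 × 10^-4 mol
From the 1:3 ratio, n(IO3^-) in the aliquot = 1/3 × 2.95 × 10^-4 = 9.82 × 10^-5 mol
[IO3^-] = 9.82 × 10^-5 / 0.0257 = 0.00382 mol/L

0.00382 mol/L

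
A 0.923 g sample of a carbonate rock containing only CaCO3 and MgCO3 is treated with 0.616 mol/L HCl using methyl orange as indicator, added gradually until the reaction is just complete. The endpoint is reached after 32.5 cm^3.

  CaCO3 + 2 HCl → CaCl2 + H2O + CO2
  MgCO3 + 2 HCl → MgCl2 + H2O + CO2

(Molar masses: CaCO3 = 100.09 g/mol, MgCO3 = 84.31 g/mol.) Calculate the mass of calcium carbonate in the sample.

n(HCl) = 0.0325 × 0.616 = 0.0200 mol
Let x = n(CaCO3), y = n(MgCO3).
Titrant: 2x + 2y = 0.0200;  mass: 100.09x + 84.31y = 0.923
Solving, x = 5.01 × 10^-3 mol, y = 5.00 × 10^-3 mol
mass of CaCO3 = 5.01 × 10^-3 × 100.09 = 0.501 g

0.501 g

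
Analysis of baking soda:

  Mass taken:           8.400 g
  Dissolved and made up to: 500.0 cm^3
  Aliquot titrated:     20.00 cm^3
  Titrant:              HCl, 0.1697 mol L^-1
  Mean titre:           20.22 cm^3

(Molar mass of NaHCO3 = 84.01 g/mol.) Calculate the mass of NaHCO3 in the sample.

NaHCO3 + HCl → NaCl + H2O + CO2
n(HCl) per titration = 0.02022 × 0.1697 = 3.431 × 10^-3 mol
n(NaHCO3) in each aliquot = 3.431 × 10^-3 mol (1:1 ratio)
n(NaHCO3) in the whole flask = 3.431 × 10^-3 × 500.0/20.00 = 0.08578 mol
mass of NaHCO3 = 0.08578 × 84.01 = 7.207 g

7.207 g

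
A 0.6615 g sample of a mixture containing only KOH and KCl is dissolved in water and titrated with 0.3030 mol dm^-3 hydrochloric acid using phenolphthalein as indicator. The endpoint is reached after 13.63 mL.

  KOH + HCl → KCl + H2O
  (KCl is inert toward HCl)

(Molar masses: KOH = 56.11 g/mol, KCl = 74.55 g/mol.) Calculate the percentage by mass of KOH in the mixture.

35.03 %

n(HCl) = 0.01363 × 0.3030 = 4.130 × 10^-3 mol
Let x = n(KOH), y = n(KCl).
Titrant: 1x = 4.130 × 10^-3;  mass: 56.11x + 74.55y = 0.6615
Solving, x = 4.130 × 10^-3 mol, y = 5.765 × 10^-3 mol
mass of KOH = 4.130 × 10^-3 × 56.11 = 0.2317 g
% KOH = 0.2317 / 0.6615 × 100 = 35.03 %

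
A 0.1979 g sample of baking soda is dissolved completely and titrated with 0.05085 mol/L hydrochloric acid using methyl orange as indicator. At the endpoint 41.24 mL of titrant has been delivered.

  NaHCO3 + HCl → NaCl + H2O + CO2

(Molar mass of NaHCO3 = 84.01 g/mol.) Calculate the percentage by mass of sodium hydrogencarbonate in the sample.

89.02 %

n(HCl) = 0.04124 L × 0.05085 mol/L = 2.097 × 10^-3 mol
n(NaHCO3) = 2.097 × 10^-3 mol (1:1 ratio)
mass of NaHCO3 = 2.097 × 10^-3 × 84.01 g/mol = 0.1762 g
% NaHCO3 = 0.1762 / 0.1979 × 100 = 89.02 %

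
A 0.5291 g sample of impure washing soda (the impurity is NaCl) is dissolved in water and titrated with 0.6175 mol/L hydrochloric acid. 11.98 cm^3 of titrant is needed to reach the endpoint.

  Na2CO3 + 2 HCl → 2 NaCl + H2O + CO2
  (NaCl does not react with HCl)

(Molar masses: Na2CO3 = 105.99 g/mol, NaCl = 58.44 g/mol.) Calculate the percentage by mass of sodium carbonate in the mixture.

n(HCl) = 0.01198 × 0.6175 = 7.398 × 10^-3 mol
Let x = n(Na2CO3), y = n(NaCl).
Titrant: 2x = 7.398 × 10^-3;  mass: 105.99x + 58.44y = 0.5291
Solving, x = 3.699 × 10^-3 mol, y = 2.345 × 10^-3 mol
mass of Na2CO3 = 3.699 × 10^-3 × 105.99 = 0.3920 g
% Na2CO3 = 0.3920 / 0.5291 × 100 = 74.10 %

74.10 %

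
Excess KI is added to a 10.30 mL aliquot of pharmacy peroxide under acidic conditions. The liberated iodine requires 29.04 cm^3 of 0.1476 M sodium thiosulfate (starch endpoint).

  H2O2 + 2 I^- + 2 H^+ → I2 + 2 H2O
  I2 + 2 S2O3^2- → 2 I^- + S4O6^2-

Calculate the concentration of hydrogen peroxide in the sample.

n(S2O3^2-) = 0.02904 × 0.1476 = 4.286 × 10^-3 mol
n(I2) = n(S2O3^2-)/2 = 2.143 × 10^-3 mol
n(H2O2) in the aliquot = 2.143 × 10^-3 mol (1:1 ratio)
[H2O2] = 2.143 × 10^-3 / 0.01030 = 0.2081 mol/L

0.2081 M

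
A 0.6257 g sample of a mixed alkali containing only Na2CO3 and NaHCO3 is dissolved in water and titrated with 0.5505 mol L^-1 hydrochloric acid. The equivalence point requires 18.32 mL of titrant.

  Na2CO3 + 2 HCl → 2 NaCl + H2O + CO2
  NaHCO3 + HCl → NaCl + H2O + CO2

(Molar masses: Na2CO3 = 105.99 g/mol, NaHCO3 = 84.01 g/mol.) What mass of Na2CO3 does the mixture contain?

0.3786 g

n(HCl) = 0.01832 × 0.5505 = 0.01009 mol
Let x = n(Na2CO3), y = n(NaHCO3).
Titrant: 2x + 1y = 0.01009;  mass: 105.99x + 84.01y = 0.6257
Solving, x = 3.572 × 10^-3 mol, y = 2.942 × 10^-3 mol
mass of Na2CO3 = 3.572 × 10^-3 × 105.99 = 0.3786 g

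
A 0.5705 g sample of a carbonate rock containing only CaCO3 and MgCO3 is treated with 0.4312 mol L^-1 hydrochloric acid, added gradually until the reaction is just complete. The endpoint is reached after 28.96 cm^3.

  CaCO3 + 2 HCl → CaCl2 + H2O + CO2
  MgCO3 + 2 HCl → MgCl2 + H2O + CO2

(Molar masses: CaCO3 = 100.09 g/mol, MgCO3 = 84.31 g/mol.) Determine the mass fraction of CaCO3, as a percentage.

n(HCl) = 0.02896 × 0.4312 = 0.01249 mol
Let x = n(CaCO3), y = n(MgCO3).
Titrant: 2x + 2y = 0.01249;  mass: 100.09x + 84.31y = 0.5705
Solving, x = 2.794 × 10^-3 mol, y = 3.450 × 10^-3 mol
mass of CaCO3 = 2.794 × 10^-3 × 100.09 = 0.2796 g
% CaCO3 = 0.2796 / 0.5705 × 100 = 49.02 %

49.02 %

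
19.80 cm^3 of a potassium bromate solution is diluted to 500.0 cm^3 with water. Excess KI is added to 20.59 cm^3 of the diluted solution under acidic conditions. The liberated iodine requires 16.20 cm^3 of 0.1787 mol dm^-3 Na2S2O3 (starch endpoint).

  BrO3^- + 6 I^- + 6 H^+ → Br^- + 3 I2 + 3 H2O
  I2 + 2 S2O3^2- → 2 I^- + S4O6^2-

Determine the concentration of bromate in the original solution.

n(S2O3^2-) = 0.01620 × 0.1787 = 2.895 × 10^-3 mol
n(I2) = n(S2O3^2-)/2 = 1.447 × 10^-3 mol
From the 1:3 ratio, n(BrO3^-) in the aliquot = 1/3 × 1.447 × 10^-3 = 4.825 × 10^-4 mol
[BrO3^-]_dilute = 4.825 × 10^-4 / 0.02059 = 0.02343 mol/L
[BrO3^-]_original = 0.02343 × 500.0/19.80 = 0.5917 mol/L

0.5917 mol/L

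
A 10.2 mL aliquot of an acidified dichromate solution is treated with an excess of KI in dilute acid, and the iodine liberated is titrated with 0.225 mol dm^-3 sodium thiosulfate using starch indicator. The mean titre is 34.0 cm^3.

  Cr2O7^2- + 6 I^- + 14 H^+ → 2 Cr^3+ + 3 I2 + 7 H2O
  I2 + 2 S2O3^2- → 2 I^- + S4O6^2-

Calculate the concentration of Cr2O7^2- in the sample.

n(S2O3^2-) = 0.0340 × 0.225 = 7.65 × 10^-3 mol
n(I2) = n(S2O3^2-)/2 = 3.83 × 10^-3 mol
From the 1:3 ratio, n(Cr2O7^2-) in the aliquot = 1/3 × 3.83 × 10^-3 = 1.28 × 10^-3 mol
[Cr2O7^2-] = 1.28 × 10^-3 / 0.0102 = 0.125 mol/L

0.125 mol/L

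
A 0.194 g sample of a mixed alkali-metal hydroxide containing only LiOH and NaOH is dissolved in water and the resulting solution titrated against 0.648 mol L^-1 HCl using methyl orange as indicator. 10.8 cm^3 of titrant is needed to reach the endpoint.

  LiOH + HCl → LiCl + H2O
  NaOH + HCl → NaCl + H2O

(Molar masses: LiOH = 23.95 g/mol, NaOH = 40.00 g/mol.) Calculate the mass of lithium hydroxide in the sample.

0.128 g

n(HCl) = 0.0108 × 0.648 = 7.00 × 10^-3 mol
Let x = n(LiOH), y = n(NaOH).
Titrant: 1x + 1y = 7.00 × 10^-3;  mass: 23.95x + 40.00y = 0.194
Solving, x = 5.35 × 10^-3 mol, y = 1.64 × 10^-3 mol
mass of LiOH = 5.35 × 10^-3 × 23.95 = 0.128 g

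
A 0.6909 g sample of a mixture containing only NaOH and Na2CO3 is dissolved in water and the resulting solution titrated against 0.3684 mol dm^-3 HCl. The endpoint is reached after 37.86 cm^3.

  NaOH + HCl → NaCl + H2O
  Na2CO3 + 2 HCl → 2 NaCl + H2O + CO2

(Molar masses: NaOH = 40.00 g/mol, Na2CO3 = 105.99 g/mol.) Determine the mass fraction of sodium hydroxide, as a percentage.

n(HCl) = 0.03786 × 0.3684 = 0.01395 mol
Let x = n(NaOH), y = n(Na2CO3).
Titrant: 1x + 2y = 0.01395;  mass: 40.00x + 105.99y = 0.6909
Solving, x = 3.713 × 10^-3 mol, y = 5.117 × 10^-3 mol
mass of NaOH = 3.713 × 10^-3 × 40.00 = 0.1485 g
% NaOH = 0.1485 / 0.6909 × 100 = 21.50 %

21.50 %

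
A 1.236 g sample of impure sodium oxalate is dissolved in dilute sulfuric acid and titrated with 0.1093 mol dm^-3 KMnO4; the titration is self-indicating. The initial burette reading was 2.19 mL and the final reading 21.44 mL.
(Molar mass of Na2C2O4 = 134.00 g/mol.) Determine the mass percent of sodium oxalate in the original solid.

2 MnO4^- + 5 C2O4^2- + 16 H^+ → 2 Mn^2+ + 10 CO2 + 8 H2O
n(KMnO4) = 0.01925 L × 0.1093 mol/L = 2.104 × 10^-3 mol
From the 5:2 ratio, n(Na2C2O4) = 5/2 × 2.104 × 10^-3 = 5.260 × 10^-3 mol
mass of Na2C2O4 = 5.260 × 10^-3 × 134.00 g/mol = 0.7048 g
% Na2C2O4 = 0.7048 / 1.236 × 100 = 57.03 %

57.03 %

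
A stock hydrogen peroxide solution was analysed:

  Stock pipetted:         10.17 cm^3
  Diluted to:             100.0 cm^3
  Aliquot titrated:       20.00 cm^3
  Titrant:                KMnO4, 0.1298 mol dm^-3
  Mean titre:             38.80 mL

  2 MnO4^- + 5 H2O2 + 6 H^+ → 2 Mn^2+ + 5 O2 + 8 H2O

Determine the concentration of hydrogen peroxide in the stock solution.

n(KMnO4) = 0.03880 × 0.1298 = 5.036 × 10^-3 mol
From the 5:2 ratio, n(H2O2) in the aliquot = 5/2 × 5.036 × 10^-3 = 0.01259 mol
[H2O2]_dilute = 0.01259 / 0.02000 = 0.6295 mol/L
Dilution factor = 100.0 / 10.17 = 9.833
[H2O2]_stock = 0.6295 × 9.833 = 6.190 mol/L

6.190 mol/L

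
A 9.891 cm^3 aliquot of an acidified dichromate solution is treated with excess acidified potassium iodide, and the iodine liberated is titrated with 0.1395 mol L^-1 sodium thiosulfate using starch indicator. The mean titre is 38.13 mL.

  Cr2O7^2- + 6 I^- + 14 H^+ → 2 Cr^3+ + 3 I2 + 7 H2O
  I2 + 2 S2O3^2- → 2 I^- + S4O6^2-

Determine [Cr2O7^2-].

n(S2O3^2-) = 0.03813 × 0.1395 = 5.319 × 10^-3 mol
n(I2) = n(S2O3^2-)/2 = 2.660 × 10^-3 mol
From the 1:3 ratio, n(Cr2O7^2-) in the aliquot = 1/3 × 2.660 × 10^-3 = 8.865 × 10^-4 mol
[Cr2O7^2-] = 8.865 × 10^-4 / 0.009891 = 0.08963 mol/L

0.08963 mol/L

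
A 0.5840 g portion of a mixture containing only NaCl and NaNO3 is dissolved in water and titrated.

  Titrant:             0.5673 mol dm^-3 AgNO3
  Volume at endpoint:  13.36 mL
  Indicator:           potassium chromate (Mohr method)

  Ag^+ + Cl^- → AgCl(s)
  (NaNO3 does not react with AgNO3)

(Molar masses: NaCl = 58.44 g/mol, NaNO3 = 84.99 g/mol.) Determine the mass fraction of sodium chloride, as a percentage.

75.84 %

n(AgNO3) = 0.01336 × 0.5673 = 7.579 × 10^-3 mol
Let x = n(NaCl), y = n(NaNO3).
Titrant: 1x = 7.579 × 10^-3;  mass: 58.44x + 84.99y = 0.5840
Solving, x = 7.579 × 10^-3 mol, y = 1.660 × 10^-3 mol
mass of NaCl = 7.579 × 10^-3 × 58.44 = 0.4429 g
% NaCl = 0.4429 / 0.5840 × 100 = 75.84 %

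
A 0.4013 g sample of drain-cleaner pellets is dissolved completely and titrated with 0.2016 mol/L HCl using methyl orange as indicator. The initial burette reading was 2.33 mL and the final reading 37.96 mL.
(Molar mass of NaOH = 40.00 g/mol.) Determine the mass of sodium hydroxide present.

0.2873 g

NaOH + HCl → NaCl + H2O
n(HCl) = 0.03563 L × 0.2016 mol/L = 7.183 × 10^-3 mol
n(NaOH) = 7.183 × 10^-3 mol (1:1 ratio)
mass of NaOH = 7.183 × 10^-3 × 40.00 g/mol = 0.2873 g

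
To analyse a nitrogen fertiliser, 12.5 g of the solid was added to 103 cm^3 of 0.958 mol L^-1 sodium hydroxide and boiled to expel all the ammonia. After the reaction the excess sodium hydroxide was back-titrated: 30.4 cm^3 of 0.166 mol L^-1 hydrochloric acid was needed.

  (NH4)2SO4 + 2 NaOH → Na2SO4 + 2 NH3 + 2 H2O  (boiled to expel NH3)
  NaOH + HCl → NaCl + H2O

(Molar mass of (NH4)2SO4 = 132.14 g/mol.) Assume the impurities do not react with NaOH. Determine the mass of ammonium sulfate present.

n(NaOH) added = 0.103 × 0.958 = 0.0987 mol
n(HCl) used in back-titration = 0.0304 × 0.166 = 5.05 × 10^-3 mol
n(NaOH) left over = 5.05 × 10^-3 mol (1:1 ratio)
n(NaOH) consumed by analyte = 0.0987 − 5.05 × 10^-3 = 0.0936 mol
From the 1:2 ratio, n((NH4)2SO4) = 1/2 × 0.0936 = 0.0468 mol
mass of (NH4)2SO4 = 0.0468 × 132.14 = 6.19 g

6.19 g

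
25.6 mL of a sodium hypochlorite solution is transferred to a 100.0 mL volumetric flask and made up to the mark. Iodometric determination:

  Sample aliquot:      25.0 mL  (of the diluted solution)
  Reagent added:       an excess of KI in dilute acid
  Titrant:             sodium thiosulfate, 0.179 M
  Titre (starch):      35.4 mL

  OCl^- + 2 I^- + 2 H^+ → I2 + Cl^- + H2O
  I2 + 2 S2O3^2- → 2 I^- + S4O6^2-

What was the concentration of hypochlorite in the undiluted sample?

0.495 M

n(S2O3^2-) = 0.0354 × 0.179 = 6.34 × 10^-3 mol
n(I2) = n(S2O3^2-)/2 = 3.17 × 10^-3 mol
n(OCl^-) in the aliquot = 3.17 × 10^-3 mol (1:1 ratio)
[OCl^-]_dilute = 3.17 × 10^-3 / 0.0250 = 0.127 mol/L
[OCl^-]_original = 0.127 × 100.0/25.6 = 0.495 mol/L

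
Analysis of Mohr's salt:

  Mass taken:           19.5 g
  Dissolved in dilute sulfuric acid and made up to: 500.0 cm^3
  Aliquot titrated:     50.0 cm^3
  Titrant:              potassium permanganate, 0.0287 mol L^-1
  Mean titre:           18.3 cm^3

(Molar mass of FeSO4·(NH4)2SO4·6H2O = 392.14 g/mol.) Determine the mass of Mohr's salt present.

10.3 g

MnO4^- + 5 Fe^2+ + 8 H^+ → Mn^2+ + 5 Fe^3+ + 4 H2O
n(KMnO4) per titration = 0.0183 × 0.0287 = 5.25 × 10^-4 mol
From the 5:1 ratio, n(FeSO4·(NH4)2SO4·6H2O) in each aliquot = 5/1 × 5.25 × 10^-4 = 2.63 × 10^-3 mol
n(FeSO4·(NH4)2SO4·6H2O) in the whole flask = 2.63 × 10^-3 × 500.0/50.0 = 0.0263 mol
mass of FeSO4·(NH4)2SO4·6H2O = 0.0263 × 392.14 = 10.3 g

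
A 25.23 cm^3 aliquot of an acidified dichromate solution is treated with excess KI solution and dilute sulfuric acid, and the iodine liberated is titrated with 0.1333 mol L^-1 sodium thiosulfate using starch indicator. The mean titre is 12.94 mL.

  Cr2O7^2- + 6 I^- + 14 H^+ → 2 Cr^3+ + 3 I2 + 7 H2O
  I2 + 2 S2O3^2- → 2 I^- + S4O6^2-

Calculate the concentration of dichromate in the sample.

n(S2O3^2-) = 0.01294 × 0.1333 = 1.725 × 10^-3 mol
n(I2) = n(S2O3^2-)/2 = 8.625 × 10^-4 mol
From the 1:3 ratio, n(Cr2O7^2-) in the aliquot = 1/3 × 8.625 × 10^-4 = 2.875 × 10^-4 mol
[Cr2O7^2-] = 2.875 × 10^-4 / 0.02523 = 0.01139 mol/L

0.01139 mol/L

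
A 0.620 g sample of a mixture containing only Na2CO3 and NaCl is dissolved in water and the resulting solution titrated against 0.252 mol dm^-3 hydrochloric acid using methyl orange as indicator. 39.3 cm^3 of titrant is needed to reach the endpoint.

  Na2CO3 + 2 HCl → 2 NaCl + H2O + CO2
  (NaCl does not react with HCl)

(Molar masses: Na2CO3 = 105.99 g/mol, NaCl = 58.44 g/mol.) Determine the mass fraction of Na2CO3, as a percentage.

n(HCl) = 0.0393 × 0.252 = 9.90 × 10^-3 mol
Let x = n(Na2CO3), y = n(NaCl).
Titrant: 2x = 9.90 × 10^-3;  mass: 105.99x + 58.44y = 0.620
Solving, x = 4.95 × 10^-3 mol, y = 1.63 × 10^-3 mol
mass of Na2CO3 = 4.95 × 10^-3 × 105.99 = 0.525 g
% Na2CO3 = 0.525 / 0.620 × 100 = 84.7 %

84.7 %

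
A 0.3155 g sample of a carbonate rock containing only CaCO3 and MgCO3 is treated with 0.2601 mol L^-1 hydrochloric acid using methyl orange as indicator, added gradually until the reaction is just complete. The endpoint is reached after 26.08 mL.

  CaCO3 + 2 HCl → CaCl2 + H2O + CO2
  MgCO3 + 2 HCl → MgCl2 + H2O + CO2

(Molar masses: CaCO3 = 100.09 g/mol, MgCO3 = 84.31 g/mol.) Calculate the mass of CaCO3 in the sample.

0.1874 g

n(HCl) = 0.02608 × 0.2601 = 6.783 × 10^-3 mol
Let x = n(CaCO3), y = n(MgCO3).
Titrant: 2x + 2y = 6.783 × 10^-3;  mass: 100.09x + 84.31y = 0.3155
Solving, x = 1.872 × 10^-3 mol, y = 1.519 × 10^-3 mol
mass of CaCO3 = 1.872 × 10^-3 × 100.09 = 0.1874 g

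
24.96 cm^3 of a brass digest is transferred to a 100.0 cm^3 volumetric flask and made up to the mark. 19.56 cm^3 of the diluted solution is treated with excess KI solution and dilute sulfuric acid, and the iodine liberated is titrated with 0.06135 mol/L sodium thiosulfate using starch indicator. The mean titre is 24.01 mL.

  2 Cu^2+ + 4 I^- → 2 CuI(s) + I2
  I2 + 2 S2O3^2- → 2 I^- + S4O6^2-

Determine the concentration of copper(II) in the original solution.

n(S2O3^2-) = 0.02401 × 0.06135 = 1.473 × 10^-3 mol
n(I2) = n(S2O3^2-)/2 = 7.365 × 10^-4 mol
From the 2:1 ratio, n(Cu2+) in the aliquot = 2/1 × 7.365 × 10^-4 = 1.473 × 10^-3 mol
[Cu2+]_dilute = 1.473 × 10^-3 / 0.01956 = 0.07531 mol/L
[Cu2+]_original = 0.07531 × 100.0/24.96 = 0.3017 mol/L

0.3017 mol/L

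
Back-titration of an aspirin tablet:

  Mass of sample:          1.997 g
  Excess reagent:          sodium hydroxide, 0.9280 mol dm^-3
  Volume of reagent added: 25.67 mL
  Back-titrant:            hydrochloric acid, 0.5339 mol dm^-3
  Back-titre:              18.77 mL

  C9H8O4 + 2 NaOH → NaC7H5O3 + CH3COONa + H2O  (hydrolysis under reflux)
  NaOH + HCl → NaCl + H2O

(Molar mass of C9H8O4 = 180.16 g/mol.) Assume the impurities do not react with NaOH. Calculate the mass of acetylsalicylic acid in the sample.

n(NaOH) added = 0.02567 × 0.9280 = 0.02382 mol
n(HCl) used in back-titration = 0.01877 × 0.5339 = 0.01002 mol
n(NaOH) left over = 0.01002 mol (1:1 ratio)
n(NaOH) consumed by analyte = 0.02382 − 0.01002 = 0.01380 mol
From the 1:2 ratio, n(C9H8O4) = 1/2 × 0.01380 = 6.900 × 10^-3 mol
mass of C9H8O4 = 6.900 × 10^-3 × 180.16 = 1.243 g

1.243 g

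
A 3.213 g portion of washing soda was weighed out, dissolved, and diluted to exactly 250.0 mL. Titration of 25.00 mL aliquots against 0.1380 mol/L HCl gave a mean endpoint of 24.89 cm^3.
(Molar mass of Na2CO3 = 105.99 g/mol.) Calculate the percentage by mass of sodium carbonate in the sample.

Na2CO3 + 2 HCl → 2 NaCl + H2O + CO2
n(HCl) per titration = 0.02489 × 0.1380 = 3.435 × 10^-3 mol
From the 1:2 ratio, n(Na2CO3) in each aliquot = 1/2 × 3.435 × 10^-3 = 1.717 × 10^-3 mol
n(Na2CO3) in the whole flask = 1.717 × 10^-3 × 250.0/25.00 = 0.01717 mol
mass of Na2CO3 = 0.01717 × 105.99 = 1.820 g
% Na2CO3 = 1.820 / 3.213 × 100 = 56.65 %

56.65 %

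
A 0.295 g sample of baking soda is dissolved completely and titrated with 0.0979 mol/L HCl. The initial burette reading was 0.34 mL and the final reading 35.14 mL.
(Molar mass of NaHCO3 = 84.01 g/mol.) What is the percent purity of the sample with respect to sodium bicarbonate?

NaHCO3 + HCl → NaCl + H2O + CO2
n(HCl) = 0.0348 L × 0.0979 mol/L = 3.41 × 10^-3 mol
n(NaHCO3) = 3.41 × 10^-3 mol (1:1 ratio)
mass of NaHCO3 = 3.41 × 10^-3 × 84.01 g/mol = 0.286 g
% NaHCO3 = 0.286 / 0.295 × 100 = 97.0 %

97.0 %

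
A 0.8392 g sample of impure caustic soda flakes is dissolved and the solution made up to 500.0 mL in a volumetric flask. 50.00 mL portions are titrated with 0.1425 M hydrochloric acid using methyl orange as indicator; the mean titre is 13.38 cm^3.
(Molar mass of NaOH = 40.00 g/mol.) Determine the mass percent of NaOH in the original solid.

90.88 %

NaOH + HCl → NaCl + H2O
n(HCl) per titration = 0.01338 × 0.1425 = 1.907 × 10^-3 mol
n(NaOH) in each aliquot = 1.907 × 10^-3 mol (1:1 ratio)
n(NaOH) in the whole flask = 1.907 × 10^-3 × 500.0/50.00 = 0.01907 mol
mass of NaOH = 0.01907 × 40.00 = 0.7627 g
% NaOH = 0.7627 / 0.8392 × 100 = 90.88 %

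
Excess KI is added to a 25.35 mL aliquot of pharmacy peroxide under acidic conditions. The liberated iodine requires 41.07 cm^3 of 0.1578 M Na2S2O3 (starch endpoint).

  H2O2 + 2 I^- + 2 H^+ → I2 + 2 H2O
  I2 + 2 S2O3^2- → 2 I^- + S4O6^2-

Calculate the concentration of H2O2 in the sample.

0.1278 M

n(S2O3^2-) = 0.04107 × 0.1578 = 6.481 × 10^-3 mol
n(I2) = n(S2O3^2-)/2 = 3.240 × 10^-3 mol
n(H2O2) in the aliquot = 3.240 × 10^-3 mol (1:1 ratio)
[H2O2] = 3.240 × 10^-3 / 0.02535 = 0.1278 mol/L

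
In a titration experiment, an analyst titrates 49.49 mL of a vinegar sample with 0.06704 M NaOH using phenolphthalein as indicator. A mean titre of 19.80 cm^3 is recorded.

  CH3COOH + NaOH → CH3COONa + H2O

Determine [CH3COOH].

0.02682 M

n(NaOH) = 0.01980 L × 0.06704 mol/L = 1.327 × 10^-3 mol
n(CH3COOH) = 1.327 × 10^-3 mol (1:1 mole ratio)
[CH3COOH] = 1.327 × 10^-3 mol / 0.04949 L = 0.02682 mol/L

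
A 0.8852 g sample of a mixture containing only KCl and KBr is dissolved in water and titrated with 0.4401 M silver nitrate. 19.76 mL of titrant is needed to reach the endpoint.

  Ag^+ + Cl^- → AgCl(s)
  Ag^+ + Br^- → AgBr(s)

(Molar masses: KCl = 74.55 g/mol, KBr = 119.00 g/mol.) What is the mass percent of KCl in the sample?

28.36 %

n(AgNO3) = 0.01976 × 0.4401 = 8.696 × 10^-3 mol
Let x = n(KCl), y = n(KBr).
Titrant: 1x + 1y = 8.696 × 10^-3;  mass: 74.55x + 119.00y = 0.8852
Solving, x = 3.367 × 10^-3 mol, y = 5.329 × 10^-3 mol
mass of KCl = 3.367 × 10^-3 × 74.55 = 0.2510 g
% KCl = 0.2510 / 0.8852 × 100 = 28.36 %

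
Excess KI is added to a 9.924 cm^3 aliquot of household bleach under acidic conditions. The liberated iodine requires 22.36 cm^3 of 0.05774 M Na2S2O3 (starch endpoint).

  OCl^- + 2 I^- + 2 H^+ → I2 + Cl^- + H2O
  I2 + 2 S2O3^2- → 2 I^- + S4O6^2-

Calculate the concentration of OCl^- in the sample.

0.06505 M

n(S2O3^2-) = 0.02236 × 0.05774 = 1.291 × 10^-3 mol
n(I2) = n(S2O3^2-)/2 = 6.455 × 10^-4 mol
n(OCl^-) in the aliquot = 6.455 × 10^-4 mol (1:1 ratio)
[OCl^-] = 6.455 × 10^-4 / 0.009924 = 0.06505 mol/L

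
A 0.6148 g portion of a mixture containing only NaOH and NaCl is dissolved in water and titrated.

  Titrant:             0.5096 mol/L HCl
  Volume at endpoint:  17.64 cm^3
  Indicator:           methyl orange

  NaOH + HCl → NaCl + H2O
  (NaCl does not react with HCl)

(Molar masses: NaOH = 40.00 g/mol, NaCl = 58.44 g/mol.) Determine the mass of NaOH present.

n(HCl) = 0.01764 × 0.5096 = 8.989 × 10^-3 mol
Let x = n(NaOH), y = n(NaCl).
Titrant: 1x = 8.989 × 10^-3;  mass: 40.00x + 58.44y = 0.6148
Solving, x = 8.989 × 10^-3 mol, y = 4.367 × 10^-3 mol
mass of NaOH = 8.989 × 10^-3 × 40.00 = 0.3596 g

0.3596 g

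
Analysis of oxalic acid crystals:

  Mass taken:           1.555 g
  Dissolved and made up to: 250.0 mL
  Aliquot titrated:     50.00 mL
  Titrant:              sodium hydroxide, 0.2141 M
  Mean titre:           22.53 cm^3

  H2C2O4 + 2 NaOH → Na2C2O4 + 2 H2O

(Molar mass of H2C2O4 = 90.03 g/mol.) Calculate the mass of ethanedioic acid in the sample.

n(NaOH) per titration = 0.02253 × 0.2141 = 4.824 × 10^-3 mol
From the 1:2 ratio, n(H2C2O4) in each aliquot = 1/2 × 4.824 × 10^-3 = 2.412 × 10^-3 mol
n(H2C2O4) in the whole flask = 2.412 × 10^-3 × 250.0/50.00 = 0.01206 mol
mass of H2C2O4 = 0.01206 × 90.03 = 1.086 g

1.086 g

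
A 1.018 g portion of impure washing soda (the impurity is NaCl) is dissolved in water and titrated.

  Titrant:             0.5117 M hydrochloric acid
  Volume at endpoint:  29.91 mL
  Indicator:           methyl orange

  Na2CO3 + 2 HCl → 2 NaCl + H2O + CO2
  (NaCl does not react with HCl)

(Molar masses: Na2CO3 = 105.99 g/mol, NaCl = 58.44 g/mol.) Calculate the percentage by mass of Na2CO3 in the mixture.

79.67 %

n(HCl) = 0.02991 × 0.5117 = 0.01530 mol
Let x = n(Na2CO3), y = n(NaCl).
Titrant: 2x = 0.01530;  mass: 105.99x + 58.44y = 1.018
Solving, x = 7.652 × 10^-3 mol, y = 3.541 × 10^-3 mol
mass of Na2CO3 = 7.652 × 10^-3 × 105.99 = 0.8111 g
% Na2CO3 = 0.8111 / 1.018 × 100 = 79.67 %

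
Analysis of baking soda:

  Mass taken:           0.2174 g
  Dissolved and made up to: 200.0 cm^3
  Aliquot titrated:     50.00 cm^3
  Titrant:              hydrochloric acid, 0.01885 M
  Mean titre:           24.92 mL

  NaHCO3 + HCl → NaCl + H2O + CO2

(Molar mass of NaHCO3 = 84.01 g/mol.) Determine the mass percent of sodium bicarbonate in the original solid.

72.61 %

n(HCl) per titration = 0.02492 × 0.01885 = 4.697 × 10^-4 mol
n(NaHCO3) in each aliquot = 4.697 × 10^-4 mol (1:1 ratio)
n(NaHCO3) in the whole flask = 4.697 × 10^-4 × 200.0/50.00 = 1.879 × 10^-3 mol
mass of NaHCO3 = 1.879 × 10^-3 × 84.01 = 0.1579 g
% NaHCO3 = 0.1579 / 0.2174 × 100 = 72.61 %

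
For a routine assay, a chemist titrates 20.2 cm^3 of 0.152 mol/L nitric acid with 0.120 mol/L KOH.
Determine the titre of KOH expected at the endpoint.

HNO3 + KOH → KNO3 + H2O
n(HNO3) = 0.0202 L × 0.152 mol/L = 3.07 × 10^-3 mol
n(KOH) = 3.07 × 10^-3 mol (1:1 stoichiometry)
V(KOH) = 3.07 × 10^-3 mol / 0.120 mol/L = 0.0256 L = 25.6 mL

25.6 mL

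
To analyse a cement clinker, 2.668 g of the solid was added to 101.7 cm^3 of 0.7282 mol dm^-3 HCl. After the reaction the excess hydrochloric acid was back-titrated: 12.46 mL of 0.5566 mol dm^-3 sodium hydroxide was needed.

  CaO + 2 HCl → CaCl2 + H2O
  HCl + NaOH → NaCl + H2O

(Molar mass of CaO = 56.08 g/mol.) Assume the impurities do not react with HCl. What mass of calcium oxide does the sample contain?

n(HCl) added = 0.1017 × 0.7282 = 0.07406 mol
n(NaOH) used in back-titration = 0.01246 × 0.5566 = 6.935 × 10^-3 mol
n(HCl) left over = 6.935 × 10^-3 mol (1:1 ratio)
n(HCl) consumed by analyte = 0.07406 − 6.935 × 10^-3 = 0.06712 mol
From the 1:2 ratio, n(CaO) = 1/2 × 0.06712 = 0.03356 mol
mass of CaO = 0.03356 × 56.08 = 1.882 g

1.882 g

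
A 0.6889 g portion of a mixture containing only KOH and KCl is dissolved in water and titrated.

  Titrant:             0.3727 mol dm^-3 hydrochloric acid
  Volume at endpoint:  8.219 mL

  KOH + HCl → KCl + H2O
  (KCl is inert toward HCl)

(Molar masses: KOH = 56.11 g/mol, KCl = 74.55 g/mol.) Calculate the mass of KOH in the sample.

0.1719 g

n(HCl) = 0.008219 × 0.3727 = 3.063 × 10^-3 mol
Let x = n(KOH), y = n(KCl).
Titrant: 1x = 3.063 × 10^-3;  mass: 56.11x + 74.55y = 0.6889
Solving, x = 3.063 × 10^-3 mol, y = 6.935 × 10^-3 mol
mass of KOH = 3.063 × 10^-3 × 56.11 = 0.1719 g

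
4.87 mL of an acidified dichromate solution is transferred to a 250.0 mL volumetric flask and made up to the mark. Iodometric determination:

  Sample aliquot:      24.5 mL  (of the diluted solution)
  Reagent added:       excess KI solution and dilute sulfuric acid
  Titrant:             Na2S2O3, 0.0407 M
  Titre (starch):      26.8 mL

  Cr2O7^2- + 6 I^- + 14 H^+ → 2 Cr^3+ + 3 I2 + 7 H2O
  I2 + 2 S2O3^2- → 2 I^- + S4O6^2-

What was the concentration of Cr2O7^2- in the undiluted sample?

n(S2O3^2-) = 0.0268 × 0.0407 = 1.09 × 10^-3 mol
n(I2) = n(S2O3^2-)/2 = 5.45 × 10^-4 mol
From the 1:3 ratio, n(Cr2O7^2-) in the aliquot = 1/3 × 5.45 × 10^-4 = 1.82 × 10^-4 mol
[Cr2O7^2-]_dilute = 1.82 × 10^-4 / 0.0245 = 0.00742 mol/L
[Cr2O7^2-]_original = 0.00742 × 250.0/4.87 = 0.381 mol/L

0.381 M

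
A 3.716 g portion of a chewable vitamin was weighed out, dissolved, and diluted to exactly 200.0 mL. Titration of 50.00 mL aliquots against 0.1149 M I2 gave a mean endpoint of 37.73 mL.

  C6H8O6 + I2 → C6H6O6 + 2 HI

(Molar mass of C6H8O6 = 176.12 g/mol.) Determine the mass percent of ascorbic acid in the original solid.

82.19 %

n(I2) per titration = 0.03773 × 0.1149 = 4.335 × 10^-3 mol
n(C6H8O6) in each aliquot = 4.335 × 10^-3 mol (1:1 ratio)
n(C6H8O6) in the whole flask = 4.335 × 10^-3 × 200.0/50.00 = 0.01734 mol
mass of C6H8O6 = 0.01734 × 176.12 = 3.054 g
% C6H8O6 = 3.054 / 3.716 × 100 = 82.19 %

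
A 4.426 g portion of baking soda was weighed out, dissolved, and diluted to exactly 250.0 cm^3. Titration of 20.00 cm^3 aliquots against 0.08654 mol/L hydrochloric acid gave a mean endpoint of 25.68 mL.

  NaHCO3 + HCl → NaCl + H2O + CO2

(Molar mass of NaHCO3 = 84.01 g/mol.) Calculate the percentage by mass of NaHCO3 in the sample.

n(HCl) per titration = 0.02568 × 0.08654 = 2.222 × 10^-3 mol
n(NaHCO3) in each aliquot = 2.222 × 10^-3 mol (1:1 ratio)
n(NaHCO3) in the whole flask = 2.222 × 10^-3 × 250.0/20.00 = 0.02778 mol
mass of NaHCO3 = 0.02778 × 84.01 = 2.334 g
% NaHCO3 = 2.334 / 4.426 × 100 = 52.73 %

52.73 %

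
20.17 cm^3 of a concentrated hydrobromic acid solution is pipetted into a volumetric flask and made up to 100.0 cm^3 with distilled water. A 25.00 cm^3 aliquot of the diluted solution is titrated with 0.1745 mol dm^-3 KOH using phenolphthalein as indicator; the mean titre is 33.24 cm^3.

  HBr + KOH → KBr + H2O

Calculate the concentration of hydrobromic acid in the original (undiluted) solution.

n(KOH) = 0.03324 × 0.1745 = 5.800 × 10^-3 mol
n(HBr) in the aliquot = 5.800 × 10^-3 mol (1:1 ratio)
[HBr]_dilute = 5.800 × 10^-3 / 0.02500 = 0.2320 mol/L
Dilution factor = 100.0 / 20.17 = 4.958
[HBr]_stock = 0.2320 × 4.958 = 1.150 mol/L

1.150 mol/L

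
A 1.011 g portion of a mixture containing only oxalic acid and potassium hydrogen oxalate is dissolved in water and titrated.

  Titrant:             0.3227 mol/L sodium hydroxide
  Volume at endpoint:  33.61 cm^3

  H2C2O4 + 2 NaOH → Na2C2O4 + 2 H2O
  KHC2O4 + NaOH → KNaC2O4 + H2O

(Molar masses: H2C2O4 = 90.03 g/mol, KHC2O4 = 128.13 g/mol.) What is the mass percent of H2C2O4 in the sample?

20.29 %

n(NaOH) = 0.03361 × 0.3227 = 0.01085 mol
Let x = n(H2C2O4), y = n(KHC2O4).
Titrant: 2x + 1y = 0.01085;  mass: 90.03x + 128.13y = 1.011
Solving, x = 2.278 × 10^-3 mol, y = 6.290 × 10^-3 mol
mass of H2C2O4 = 2.278 × 10^-3 × 90.03 = 0.2051 g
% H2C2O4 = 0.2051 / 1.011 × 100 = 20.29 %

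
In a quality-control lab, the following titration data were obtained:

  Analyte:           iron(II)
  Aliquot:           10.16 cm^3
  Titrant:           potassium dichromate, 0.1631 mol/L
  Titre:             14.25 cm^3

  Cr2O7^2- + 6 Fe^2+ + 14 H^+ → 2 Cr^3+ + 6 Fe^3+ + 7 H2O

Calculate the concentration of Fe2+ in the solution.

n(K2Cr2O7) = 0.01425 L × 0.1631 mol/L = 2.324 × 10^-3 mol
From the 6:1 mole ratio, n(Fe2+) = 6/1 × 2.324 × 10^-3 = 0.01395 mol
[Fe2+] = 0.01395 mol / 0.01016 L = 1.373 mol/L

1.373 mol/L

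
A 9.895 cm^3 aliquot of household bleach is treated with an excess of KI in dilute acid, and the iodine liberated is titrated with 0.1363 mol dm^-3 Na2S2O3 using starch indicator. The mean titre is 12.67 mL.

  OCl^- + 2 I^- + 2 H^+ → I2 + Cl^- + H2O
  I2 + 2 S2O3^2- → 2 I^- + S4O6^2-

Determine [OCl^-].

0.08726 mol/L

n(S2O3^2-) = 0.01267 × 0.1363 = 1.727 × 10^-3 mol
n(I2) = n(S2O3^2-)/2 = 8.635 × 10^-4 mol
n(OCl^-) in the aliquot = 8.635 × 10^-4 mol (1:1 ratio)
[OCl^-] = 8.635 × 10^-4 / 0.009895 = 0.08726 mol/L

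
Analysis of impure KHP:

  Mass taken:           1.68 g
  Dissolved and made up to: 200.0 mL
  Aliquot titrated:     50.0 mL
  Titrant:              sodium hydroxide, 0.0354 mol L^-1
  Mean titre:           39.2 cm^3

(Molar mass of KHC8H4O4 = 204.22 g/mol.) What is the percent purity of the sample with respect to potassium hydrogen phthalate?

67.5 %

KHC8H4O4 + NaOH → KNaC8H4O4 + H2O
n(NaOH) per titration = 0.0392 × 0.0354 = 1.39 × 10^-3 mol
n(KHC8H4O4) in each aliquot = 1.39 × 10^-3 mol (1:1 ratio)
n(KHC8H4O4) in the whole flask = 1.39 × 10^-3 × 200.0/50.0 = 5.55 × 10^-3 mol
mass of KHC8H4O4 = 5.55 × 10^-3 × 204.22 = 1.13 g
% KHC8H4O4 = 1.13 / 1.68 × 100 = 67.5 %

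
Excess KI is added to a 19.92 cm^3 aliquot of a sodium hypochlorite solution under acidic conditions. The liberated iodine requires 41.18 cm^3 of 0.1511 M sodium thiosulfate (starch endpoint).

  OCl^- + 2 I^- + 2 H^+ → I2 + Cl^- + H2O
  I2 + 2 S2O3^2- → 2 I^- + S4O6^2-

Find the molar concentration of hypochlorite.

n(S2O3^2-) = 0.04118 × 0.1511 = 6.222 × 10^-3 mol
n(I2) = n(S2O3^2-)/2 = 3.111 × 10^-3 mol
n(OCl^-) in the aliquot = 3.111 × 10^-3 mol (1:1 ratio)
[OCl^-] = 3.111 × 10^-3 / 0.01992 = 0.1562 mol/L

0.1562 M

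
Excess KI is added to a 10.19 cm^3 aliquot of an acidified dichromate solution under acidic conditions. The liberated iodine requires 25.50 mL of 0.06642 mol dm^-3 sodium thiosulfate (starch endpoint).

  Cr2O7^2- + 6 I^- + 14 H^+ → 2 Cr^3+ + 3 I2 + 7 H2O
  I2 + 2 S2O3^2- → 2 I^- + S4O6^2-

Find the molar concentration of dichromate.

0.02770 mol/L

n(S2O3^2-) = 0.02550 × 0.06642 = 1.694 × 10^-3 mol
n(I2) = n(S2O3^2-)/2 = 8.469 × 10^-4 mol
From the 1:3 ratio, n(Cr2O7^2-) in the aliquot = 1/3 × 8.469 × 10^-4 = 2.823 × 10^-4 mol
[Cr2O7^2-] = 2.823 × 10^-4 / 0.01019 = 0.02770 mol/L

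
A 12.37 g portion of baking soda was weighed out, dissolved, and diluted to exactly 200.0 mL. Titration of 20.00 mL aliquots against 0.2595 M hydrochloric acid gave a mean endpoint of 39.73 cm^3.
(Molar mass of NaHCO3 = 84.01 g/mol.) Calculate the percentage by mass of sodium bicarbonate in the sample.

70.02 %

NaHCO3 + HCl → NaCl + H2O + CO2
n(HCl) per titration = 0.03973 × 0.2595 = 0.01031 mol
n(NaHCO3) in each aliquot = 0.01031 mol (1:1 ratio)
n(NaHCO3) in the whole flask = 0.01031 × 200.0/20.00 = 0.1031 mol
mass of NaHCO3 = 0.1031 × 84.01 = 8.661 g
% NaHCO3 = 8.661 / 12.37 × 100 = 70.02 %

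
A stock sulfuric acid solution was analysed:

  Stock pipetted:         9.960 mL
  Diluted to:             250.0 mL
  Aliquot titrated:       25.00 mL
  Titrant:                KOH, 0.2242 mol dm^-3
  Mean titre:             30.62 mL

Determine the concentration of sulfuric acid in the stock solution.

H2SO4 + 2 KOH → K2SO4 + 2 H2O
n(KOH) = 0.03062 × 0.2242 = 6.865 × 10^-3 mol
From the 1:2 ratio, n(H2SO4) in the aliquot = 1/2 × 6.865 × 10^-3 = 3.433 × 10^-3 mol
[H2SO4]_dilute = 3.433 × 10^-3 / 0.02500 = 0.1373 mol/L
Dilution factor = 250.0 / 9.960 = 25.10
[H2SO4]_stock = 0.1373 × 25.10 = 3.446 mol/L

3.446 mol/L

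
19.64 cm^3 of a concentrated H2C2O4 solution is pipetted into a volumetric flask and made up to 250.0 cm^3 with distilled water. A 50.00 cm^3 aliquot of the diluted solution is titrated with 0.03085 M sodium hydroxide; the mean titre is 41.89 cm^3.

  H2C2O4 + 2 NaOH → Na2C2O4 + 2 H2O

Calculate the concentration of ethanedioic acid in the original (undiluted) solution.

0.1645 M

n(NaOH) = 0.04189 × 0.03085 = 1.292 × 10^-3 mol
From the 1:2 ratio, n(H2C2O4) in the aliquot = 1/2 × 1.292 × 10^-3 = 6.462 × 10^-4 mol
[H2C2O4]_dilute = 6.462 × 10^-4 / 0.05000 = 0.01292 mol/L
Dilution factor = 250.0 / 19.64 = 12.73
[H2C2O4]_stock = 0.01292 × 12.73 = 0.1645 mol/L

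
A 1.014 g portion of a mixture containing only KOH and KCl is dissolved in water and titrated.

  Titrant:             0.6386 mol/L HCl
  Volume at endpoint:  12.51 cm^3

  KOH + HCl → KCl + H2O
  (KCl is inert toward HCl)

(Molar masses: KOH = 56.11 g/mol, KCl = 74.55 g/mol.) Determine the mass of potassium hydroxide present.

n(HCl) = 0.01251 × 0.6386 = 7.989 × 10^-3 mol
Let x = n(KOH), y = n(KCl).
Titrant: 1x = 7.989 × 10^-3;  mass: 56.11x + 74.55y = 1.014
Solving, x = 7.989 × 10^-3 mol, y = 7.589 × 10^-3 mol
mass of KOH = 7.989 × 10^-3 × 56.11 = 0.4483 g

0.4483 g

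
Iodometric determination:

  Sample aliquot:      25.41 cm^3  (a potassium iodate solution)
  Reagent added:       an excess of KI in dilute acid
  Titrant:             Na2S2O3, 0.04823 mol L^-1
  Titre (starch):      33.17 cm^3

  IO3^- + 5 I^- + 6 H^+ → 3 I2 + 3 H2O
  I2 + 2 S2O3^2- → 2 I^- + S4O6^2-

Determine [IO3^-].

0.01049 mol/L

n(S2O3^2-) = 0.03317 × 0.04823 = 1.600 × 10^-3 mol
n(I2) = n(S2O3^2-)/2 = 7.999 × 10^-4 mol
From the 1:3 ratio, n(IO3^-) in the aliquot = 1/3 × 7.999 × 10^-4 = 2.666 × 10^-4 mol
[IO3^-] = 2.666 × 10^-4 / 0.02541 = 0.01049 mol/L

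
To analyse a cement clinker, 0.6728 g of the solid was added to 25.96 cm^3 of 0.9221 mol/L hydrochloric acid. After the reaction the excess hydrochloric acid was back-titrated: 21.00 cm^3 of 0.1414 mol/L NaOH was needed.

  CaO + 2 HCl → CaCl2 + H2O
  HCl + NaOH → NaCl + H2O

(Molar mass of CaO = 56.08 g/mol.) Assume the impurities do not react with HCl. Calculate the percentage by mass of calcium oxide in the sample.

n(HCl) added = 0.02596 × 0.9221 = 0.02394 mol
n(NaOH) used in back-titration = 0.02100 × 0.1414 = 2.969 × 10^-3 mol
n(HCl) left over = 2.969 × 10^-3 mol (1:1 ratio)
n(HCl) consumed by analyte = 0.02394 − 2.969 × 10^-3 = 0.02097 mol
From the 1:2 ratio, n(CaO) = 1/2 × 0.02097 = 0.01048 mol
mass of CaO = 0.01048 × 56.08 = 0.5880 g
% CaO = 0.5880 / 0.6728 × 100 = 87.39 %

87.39 %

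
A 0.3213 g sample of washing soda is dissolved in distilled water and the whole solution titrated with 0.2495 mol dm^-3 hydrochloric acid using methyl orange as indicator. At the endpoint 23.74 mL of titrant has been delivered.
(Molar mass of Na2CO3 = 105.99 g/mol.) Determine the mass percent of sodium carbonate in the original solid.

97.70 %

Na2CO3 + 2 HCl → 2 NaCl + H2O + CO2
n(HCl) = 0.02374 L × 0.2495 mol/L = 5.923 × 10^-3 mol
From the 1:2 ratio, n(Na2CO3) = 1/2 × 5.923 × 10^-3 = 2.962 × 10^-3 mol
mass of Na2CO3 = 2.962 × 10^-3 × 105.99 g/mol = 0.3139 g
% Na2CO3 = 0.3139 / 0.3213 × 100 = 97.70 %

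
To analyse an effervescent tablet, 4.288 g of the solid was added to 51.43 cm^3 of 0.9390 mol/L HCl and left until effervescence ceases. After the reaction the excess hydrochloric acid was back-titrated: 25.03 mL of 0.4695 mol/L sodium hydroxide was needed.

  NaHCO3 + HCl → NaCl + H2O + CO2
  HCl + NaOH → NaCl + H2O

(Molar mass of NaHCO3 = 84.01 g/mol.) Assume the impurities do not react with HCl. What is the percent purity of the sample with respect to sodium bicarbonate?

n(HCl) added = 0.05143 × 0.9390 = 0.04829 mol
n(NaOH) used in back-titration = 0.02503 × 0.4695 = 0.01175 mol
n(HCl) left over = 0.01175 mol (1:1 ratio)
n(HCl) consumed by analyte = 0.04829 − 0.01175 = 0.03654 mol
n(NaHCO3) = 0.03654 mol (1:1 ratio)
mass of NaHCO3 = 0.03654 × 84.01 = 3.070 g
% NaHCO3 = 3.070 / 4.288 × 100 = 71.59 %

71.59 %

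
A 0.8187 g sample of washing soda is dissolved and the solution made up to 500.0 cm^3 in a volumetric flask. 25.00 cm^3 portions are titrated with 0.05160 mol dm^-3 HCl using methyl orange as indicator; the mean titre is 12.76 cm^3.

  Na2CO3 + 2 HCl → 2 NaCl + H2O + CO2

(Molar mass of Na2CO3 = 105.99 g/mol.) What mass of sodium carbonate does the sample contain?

0.6979 g

n(HCl) per titration = 0.01276 × 0.05160 = 6.584 × 10^-4 mol
From the 1:2 ratio, n(Na2CO3) in each aliquot = 1/2 × 6.584 × 10^-4 = 3.292 × 10^-4 mol
n(Na2CO3) in the whole flask = 3.292 × 10^-4 × 500.0/25.00 = 6.584 × 10^-3 mol
mass of Na2CO3 = 6.584 × 10^-3 × 105.99 = 0.6979 g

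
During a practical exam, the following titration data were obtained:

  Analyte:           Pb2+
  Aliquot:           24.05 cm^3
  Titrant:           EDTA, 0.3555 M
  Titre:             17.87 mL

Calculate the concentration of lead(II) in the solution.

Pb^2+ + EDTA^4- → [Pb(EDTA)]^2-
n(EDTA) = 0.01787 L × 0.3555 mol/L = 6.353 × 10^-3 mol
n(Pb2+) = 6.353 × 10^-3 mol (1:1 mole ratio)
[Pb2+] = 6.353 × 10^-3 mol / 0.02405 L = 0.2641 mol/L

0.2641 M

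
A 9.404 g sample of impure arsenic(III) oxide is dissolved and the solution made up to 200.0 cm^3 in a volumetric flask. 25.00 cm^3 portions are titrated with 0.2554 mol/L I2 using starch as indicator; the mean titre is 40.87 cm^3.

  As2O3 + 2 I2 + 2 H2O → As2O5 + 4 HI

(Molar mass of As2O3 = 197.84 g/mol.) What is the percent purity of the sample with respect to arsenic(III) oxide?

n(I2) per titration = 0.04087 × 0.2554 = 0.01044 mol
From the 1:2 ratio, n(As2O3) in each aliquot = 1/2 × 0.01044 = 5.219 × 10^-3 mol
n(As2O3) in the whole flask = 5.219 × 10^-3 × 200.0/25.00 = 0.04175 mol
mass of As2O3 = 0.04175 × 197.84 = 8.260 g
% As2O3 = 8.260 / 9.404 × 100 = 87.84 %

87.84 %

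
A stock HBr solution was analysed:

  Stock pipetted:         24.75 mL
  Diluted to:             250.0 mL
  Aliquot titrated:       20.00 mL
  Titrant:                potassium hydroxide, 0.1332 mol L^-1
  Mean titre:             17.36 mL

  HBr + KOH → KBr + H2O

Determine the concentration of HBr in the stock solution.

n(KOH) = 0.01736 × 0.1332 = 2.312 × 10^-3 mol
n(HBr) in the aliquot = 2.312 × 10^-3 mol (1:1 ratio)
[HBr]_dilute = 2.312 × 10^-3 / 0.02000 = 0.1156 mol/L
Dilution factor = 250.0 / 24.75 = 10.10
[HBr]_stock = 0.1156 × 10.10 = 1.168 mol/L

1.168 mol/L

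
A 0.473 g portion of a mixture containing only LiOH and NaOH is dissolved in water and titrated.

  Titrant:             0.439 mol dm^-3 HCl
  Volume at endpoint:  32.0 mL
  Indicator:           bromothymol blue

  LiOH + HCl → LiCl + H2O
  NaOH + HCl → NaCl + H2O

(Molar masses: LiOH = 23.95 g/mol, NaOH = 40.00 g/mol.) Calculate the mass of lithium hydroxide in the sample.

0.133 g

n(HCl) = 0.0320 × 0.439 = 0.0140 mol
Let x = n(LiOH), y = n(NaOH).
Titrant: 1x + 1y = 0.0140;  mass: 23.95x + 40.00y = 0.473
Solving, x = 5.54 × 10^-3 mol, y = 8.51 × 10^-3 mol
mass of LiOH = 5.54 × 10^-3 × 23.95 = 0.133 g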